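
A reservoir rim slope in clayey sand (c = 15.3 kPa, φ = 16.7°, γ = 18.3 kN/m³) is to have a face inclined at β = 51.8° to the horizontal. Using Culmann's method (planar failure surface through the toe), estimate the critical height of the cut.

Culmann's analysis gives the critical failure plane at α_cr = (β + φ)/2 = (51.8 + 16.7)/2 = 34.2°, and the critical height
H_c = (4c/γ) · sinβ cosφ / [1 − cos(β − φ)]
    = (4·15.3/18.3) · sin51.8°·cos16.7° / [1 − cos(35.1°)]
    = 3.344 · 0.7859·0.9578 / [1 − 0.8181]
    = 3.344 · 0.7527 / 0.1819
    = 13.84 m

H_c = 13.84 m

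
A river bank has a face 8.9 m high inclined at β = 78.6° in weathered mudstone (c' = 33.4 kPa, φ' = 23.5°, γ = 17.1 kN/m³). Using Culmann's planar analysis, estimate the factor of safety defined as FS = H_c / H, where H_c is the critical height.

FS = 1.84

H_c = (4c'/γ) · sinβ cosφ' / [1 − cos(β − φ')]
    = (4·33.4/17.1) · sin78.6°·cos23.5° / [1 − cos55.1°]
    = 7.813 · 0.8990 / 0.4279 = 16.42 m
FS = H_c / H = 16.42 / 8.9 = 1.844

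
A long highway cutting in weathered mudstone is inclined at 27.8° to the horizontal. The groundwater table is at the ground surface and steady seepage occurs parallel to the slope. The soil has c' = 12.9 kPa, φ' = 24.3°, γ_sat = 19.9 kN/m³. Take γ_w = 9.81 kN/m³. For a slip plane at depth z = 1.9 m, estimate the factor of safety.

FS = 1.26

With seepage parallel to the slope and the water table at the surface, the effective normal stress on the slip plane uses the buoyant unit weight γ' = γ_sat − γ_w while the driving shear stress uses γ_sat:
FS = [c' + γ' z cos²β tanφ'] / [γ_sat z sinβ cosβ]
γ' = 19.9 − 9.81 = 10.09 kN/m³
Numerator = 12.9 + 10.09·1.9·cos²27.8°·tan24.3° = 12.9 + 10.09·1.9·0.7825·0.4515 = 19.673 kPa
Denominator = 19.9·1.9·sin27.8°·cos27.8° = 19.9·1.9·0.4664·0.8846 = 15.599 kPa
FS = 19.673 / 15.599 = 1.261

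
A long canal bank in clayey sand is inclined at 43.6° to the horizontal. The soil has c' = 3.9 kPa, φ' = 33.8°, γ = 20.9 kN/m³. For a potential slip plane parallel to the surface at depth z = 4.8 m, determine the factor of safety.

For an infinite slope with a slip plane parallel to the surface (no pore pressure): FS = [c' + γz cos²β tanφ'] / [γz sinβ cosβ].
γz = 20.9·4.8 = 100.32 kN/m²
Numerator = 3.9 + 100.32·cos²43.6°·tan33.8° = 3.9 + 100.32·0.5244·0.6694 = 39.120 kPa
Denominator = 100.32·sin43.6°·cos43.6° = 100.32·0.6896·0.7242 = 50.100 kPa
FS = 39.120 / 50.100 = 0.781

FS = 0.78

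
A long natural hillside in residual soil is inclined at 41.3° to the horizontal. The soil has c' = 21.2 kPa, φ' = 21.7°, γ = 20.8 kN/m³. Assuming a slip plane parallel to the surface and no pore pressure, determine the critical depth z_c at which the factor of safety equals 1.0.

z_c = 3.76 m

Setting FS = 1.00 in FS = [c' + γz cos²β tanφ'] / [γz sinβ cosβ] and solving for z:
z = c' / [γ cosβ (FS·sinβ − cosβ·tanφ')]
  = 21.2 / [20.8·cos41.3°·(1.00·sin41.3° − cos41.3°·tan21.7°)]
  = 21.2 / [20.8·0.7513·(1.00·0.6600 − 0.7513·0.3979)]
  = 21.2 / 5.6417 = 3.758 m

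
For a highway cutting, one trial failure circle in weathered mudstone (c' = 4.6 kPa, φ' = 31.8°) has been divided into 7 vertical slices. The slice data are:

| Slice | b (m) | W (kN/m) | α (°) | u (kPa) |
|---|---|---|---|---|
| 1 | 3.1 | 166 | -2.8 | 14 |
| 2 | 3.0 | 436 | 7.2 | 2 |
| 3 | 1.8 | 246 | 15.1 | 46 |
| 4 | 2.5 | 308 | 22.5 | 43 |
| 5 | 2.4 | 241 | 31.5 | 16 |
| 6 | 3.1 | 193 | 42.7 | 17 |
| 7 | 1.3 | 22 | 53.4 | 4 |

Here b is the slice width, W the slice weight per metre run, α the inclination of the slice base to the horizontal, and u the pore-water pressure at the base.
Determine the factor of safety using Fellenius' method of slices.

FS = 1.54

Ordinary method of slices: FS = Σ[c'·Δl_i + (W_i cosα_i − u_i·Δl_i)·tanφ'] / Σ W_i sinα_i, with Δl_i = b_i / cosα_i.
Slice 1: Δl = 3.1/cos(-2.8°) = 3.104 m; N'_1 = 166·cos(-2.8°) − 14·3.104 = 122.3; c'Δl = 14.28; W sinα = -8.1
Slice 2: Δl = 3.0/cos7.2° = 3.024 m; N'_2 = 436·cos7.2° − 2·3.024 = 426.5; c'Δl = 13.91; W sinα = 54.6
Slice 3: Δl = 1.8/cos15.1° = 1.864 m; N'_3 = 246·cos15.1° − 46·1.864 = 151.7; c'Δl = 8.58; W sinα = 64.1
Slice 4: Δl = 2.5/cos22.5° = 2.706 m; N'_4 = 308·cos22.5° − 43·2.706 = 168.2; c'Δl = 12.45; W sinα = 117.9
Slice 5: Δl = 2.4/cos31.5° = 2.815 m; N'_5 = 241·cos31.5° − 16·2.815 = 160.4; c'Δl = 12.95; W sinα = 125.9
Slice 6: Δl = 3.1/cos42.7° = 4.218 m; N'_6 = 193·cos42.7° − 17·4.218 = 70.1; c'Δl = 19.40; W sinα = 130.9
Slice 7: Δl = 1.3/cos53.4° = 2.180 m; N'_7 = 22·cos53.4° − 4·2.180 = 4.4; c'Δl = 10.03; W sinα = 17.7
Σc'Δl = 91.6 kN/m; ΣN' = 1103.8 kN/m; ΣW sinα = 503.0 kN/m
Resisting = 91.6 + 1103.8·tan31.8° = 91.6 + 684.4 = 776.0 kN/m
FS = 776.0 / 503.0 = 1.543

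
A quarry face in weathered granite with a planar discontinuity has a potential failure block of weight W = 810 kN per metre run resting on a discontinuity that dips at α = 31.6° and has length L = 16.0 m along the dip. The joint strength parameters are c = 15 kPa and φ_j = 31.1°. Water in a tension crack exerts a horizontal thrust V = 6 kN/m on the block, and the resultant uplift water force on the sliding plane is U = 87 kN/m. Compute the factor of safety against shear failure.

FS = 1.40

Resolving the block weight along and normal to the plane and applying the Mohr–Coulomb strength on the joint:
N' = W cosα − U − V sinα = 810·cos31.6° − 87 − 6·sin31.6° = 599.8 kN/m
Driving force T = W sinα + V cosα = 810·sin31.6° + 6·cos31.6° = 429.5 kN/m
Resisting force R = c·L + N'·tanφ_j = 15·16.0 + 599.8·tan31.1° = 240.0 + 361.8 = 601.8 kN/m
FS = R / T = 601.8 / 429.5 = 1.401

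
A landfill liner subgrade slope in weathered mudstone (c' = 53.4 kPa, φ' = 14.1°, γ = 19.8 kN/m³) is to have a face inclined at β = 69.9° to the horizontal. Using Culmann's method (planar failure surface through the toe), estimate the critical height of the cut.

Culmann's analysis gives the critical failure plane at α_cr = (β + φ')/2 = (69.9 + 14.1)/2 = 42.0°, and the critical height
H_c = (4c'/γ) · sinβ cosφ' / [1 − cos(β − φ')]
    = (4·53.4/19.8) · sin69.9°·cos14.1° / [1 − cos(55.8°)]
    = 10.788 · 0.9391·0.9699 / [1 − 0.5621]
    = 10.788 · 0.9108 / 0.4379
    = 22.44 m

H_c = 22.44 m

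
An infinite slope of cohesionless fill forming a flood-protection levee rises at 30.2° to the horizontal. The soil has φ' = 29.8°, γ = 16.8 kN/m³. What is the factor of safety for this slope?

FS = 0.98

For a dry cohesionless infinite slope the factor of safety is FS = tanφ' / tanβ.
FS = tan29.8° / tan30.2° = 0.5727 / 0.5820 = 0.984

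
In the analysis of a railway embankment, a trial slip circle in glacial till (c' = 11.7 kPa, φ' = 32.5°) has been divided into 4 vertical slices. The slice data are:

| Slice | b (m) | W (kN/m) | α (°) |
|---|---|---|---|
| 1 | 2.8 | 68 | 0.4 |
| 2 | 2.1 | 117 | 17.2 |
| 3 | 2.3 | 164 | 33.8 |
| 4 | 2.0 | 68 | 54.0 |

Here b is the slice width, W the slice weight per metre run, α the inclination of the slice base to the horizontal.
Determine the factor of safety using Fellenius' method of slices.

Ordinary method of slices: FS = Σ[c'·Δl_i + (W_i cosα_i)·tanφ'] / Σ W_i sinα_i, with Δl_i = b_i / cosα_i.
Slice 1: Δl = 2.8/cos0.4° = 2.800 m; N'_1 = 68·cos0.4° = 68.0; c'Δl = 32.76; W sinα = 0.5
Slice 2: Δl = 2.1/cos17.2° = 2.198 m; N'_2 = 117·cos17.2° = 111.8; c'Δl = 25.72; W sinα = 34.6
Slice 3: Δl = 2.3/cos33.8° = 2.768 m; N'_3 = 164·cos33.8° = 136.3; c'Δl = 32.38; W sinα = 91.2
Slice 4: Δl = 2.0/cos54.0° = 3.403 m; N'_4 = 68·cos54.0° = 40.0; c'Δl = 39.81; W sinα = 55.0
Σc'Δl = 130.7 kN/m; ΣN' = 356.0 kN/m; ΣW sinα = 181.3 kN/m
Resisting = 130.7 + 356.0·tan32.5° = 130.7 + 226.8 = 357.5 kN/m
FS = 357.5 / 181.3 = 1.972

FS = 1.97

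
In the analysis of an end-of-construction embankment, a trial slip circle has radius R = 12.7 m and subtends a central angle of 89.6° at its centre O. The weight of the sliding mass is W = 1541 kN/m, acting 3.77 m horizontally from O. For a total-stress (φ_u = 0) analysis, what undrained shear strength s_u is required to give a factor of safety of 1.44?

s_u = 33.2 kPa

FS = s_u·L_a·R / (W·d), so s_u = FS·W·d / (L_a·R).
Arc length L_a = R·θ = 12.7·(89.6°·π/180) = 12.7·1.5638 = 19.86 m
s_u = 1.44·1541·3.77 / (19.86·12.7) = 8365.8 / 252.23 = 33.17 kPa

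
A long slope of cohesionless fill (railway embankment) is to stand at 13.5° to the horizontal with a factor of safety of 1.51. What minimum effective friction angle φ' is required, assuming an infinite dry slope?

FS = tanφ'/tanβ ⇒ tanφ' = FS · tanβ = 1.51 · tan13.5° = 0.3625
φ' = arctan(0.3625) = 19.93°

φ' = 19.9°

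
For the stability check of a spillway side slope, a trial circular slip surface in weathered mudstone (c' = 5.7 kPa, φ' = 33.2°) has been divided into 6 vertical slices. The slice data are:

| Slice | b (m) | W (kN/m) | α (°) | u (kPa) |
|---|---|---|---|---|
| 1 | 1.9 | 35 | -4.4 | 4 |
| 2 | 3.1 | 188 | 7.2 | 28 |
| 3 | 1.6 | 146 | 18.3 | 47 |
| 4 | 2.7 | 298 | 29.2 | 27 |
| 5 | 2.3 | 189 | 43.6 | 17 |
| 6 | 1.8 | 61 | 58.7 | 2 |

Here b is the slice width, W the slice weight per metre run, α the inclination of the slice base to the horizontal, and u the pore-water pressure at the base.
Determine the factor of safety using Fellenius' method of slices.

FS = 1.02

Ordinary method of slices: FS = Σ[c'·Δl_i + (W_i cosα_i − u_i·Δl_i)·tanφ'] / Σ W_i sinα_i, with Δl_i = b_i / cosα_i.
Slice 1: Δl = 1.9/cos(-4.4°) = 1.906 m; N'_1 = 35·cos(-4.4°) − 4·1.906 = 27.3; c'Δl = 10.86; W sinα = -2.7
Slice 2: Δl = 3.1/cos7.2° = 3.125 m; N'_2 = 188·cos7.2° − 28·3.125 = 99.0; c'Δl = 17.81; W sinα = 23.6
Slice 3: Δl = 1.6/cos18.3° = 1.685 m; N'_3 = 146·cos18.3° − 47·1.685 = 59.4; c'Δl = 9.61; W sinα = 45.8
Slice 4: Δl = 2.7/cos29.2° = 3.093 m; N'_4 = 298·cos29.2° − 27·3.093 = 176.6; c'Δl = 17.63; W sinα = 145.4
Slice 5: Δl = 2.3/cos43.6° = 3.176 m; N'_5 = 189·cos43.6° − 17·3.176 = 82.9; c'Δl = 18.10; W sinα = 130.3
Slice 6: Δl = 1.8/cos58.7° = 3.465 m; N'_6 = 61·cos58.7° − 2·3.465 = 24.8; c'Δl = 19.75; W sinα = 52.1
Σc'Δl = 93.8 kN/m; ΣN' = 470.0 kN/m; ΣW sinα = 394.6 kN/m
Resisting = 93.8 + 470.0·tan33.2° = 93.8 + 307.5 = 401.3 kN/m
FS = 401.3 / 394.6 = 1.017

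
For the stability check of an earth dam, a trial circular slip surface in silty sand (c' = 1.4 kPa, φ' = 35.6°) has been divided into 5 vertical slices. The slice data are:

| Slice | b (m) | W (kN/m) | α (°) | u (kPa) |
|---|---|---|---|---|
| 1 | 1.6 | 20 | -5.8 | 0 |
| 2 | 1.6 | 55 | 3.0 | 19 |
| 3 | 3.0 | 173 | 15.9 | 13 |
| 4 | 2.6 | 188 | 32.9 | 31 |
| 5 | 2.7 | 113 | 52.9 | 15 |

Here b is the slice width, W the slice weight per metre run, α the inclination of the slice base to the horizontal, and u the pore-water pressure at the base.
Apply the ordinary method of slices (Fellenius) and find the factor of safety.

Ordinary method of slices: FS = Σ[c'·Δl_i + (W_i cosα_i − u_i·Δl_i)·tanφ'] / Σ W_i sinα_i, with Δl_i = b_i / cosα_i.
Slice 1: Δl = 1.6/cos(-5.8°) = 1.608 m; N'_1 = 20·cos(-5.8°) − 0·1.608 = 19.9; c'Δl = 2.25; W sinα = -2.0
Slice 2: Δl = 1.6/cos3.0° = 1.602 m; N'_2 = 55·cos3.0° − 19·1.602 = 24.5; c'Δl = 2.24; W sinα = 2.9
Slice 3: Δl = 3.0/cos15.9° = 3.119 m; N'_3 = 173·cos15.9° − 13·3.119 = 125.8; c'Δl = 4.37; W sinα = 47.4
Slice 4: Δl = 2.6/cos32.9° = 3.097 m; N'_4 = 188·cos32.9° − 31·3.097 = 61.9; c'Δl = 4.34; W sinα = 102.1
Slice 5: Δl = 2.7/cos52.9° = 4.476 m; N'_5 = 113·cos52.9° − 15·4.476 = 1.0; c'Δl = 6.27; W sinα = 90.1
Σc'Δl = 19.5 kN/m; ΣN' = 233.1 kN/m; ΣW sinα = 240.5 kN/m
Resisting = 19.5 + 233.1·tan35.6° = 19.5 + 166.9 = 186.3 kN/m
FS = 186.3 / 240.5 = 0.775

FS = 0.77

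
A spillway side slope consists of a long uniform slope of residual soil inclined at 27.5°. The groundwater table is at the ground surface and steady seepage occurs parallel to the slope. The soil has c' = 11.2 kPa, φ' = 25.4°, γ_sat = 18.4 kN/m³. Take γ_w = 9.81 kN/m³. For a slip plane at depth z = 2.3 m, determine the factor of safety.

FS = 1.07

With seepage parallel to the slope and the water table at the surface, the effective normal stress on the slip plane uses the buoyant unit weight γ' = γ_sat − γ_w while the driving shear stress uses γ_sat:
FS = [c' + γ' z cos²β tanφ'] / [γ_sat z sinβ cosβ]
γ' = 18.4 − 9.81 = 8.59 kN/m³
Numerator = 11.2 + 8.59·2.3·cos²27.5°·tan25.4° = 11.2 + 8.59·2.3·0.7868·0.4748 = 18.581 kPa
Denominator = 18.4·2.3·sin27.5°·cos27.5° = 18.4·2.3·0.4617·0.8870 = 17.333 kPa
FS = 18.581 / 17.333 = 1.072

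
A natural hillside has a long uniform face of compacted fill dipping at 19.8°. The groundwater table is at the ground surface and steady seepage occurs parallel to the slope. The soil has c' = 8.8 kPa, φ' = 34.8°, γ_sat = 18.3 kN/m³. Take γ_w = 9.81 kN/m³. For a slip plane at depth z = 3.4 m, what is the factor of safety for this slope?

With seepage parallel to the slope and the water table at the surface, the effective normal stress on the slip plane uses the buoyant unit weight γ' = γ_sat − γ_w while the driving shear stress uses γ_sat:
FS = [c' + γ' z cos²β tanφ'] / [γ_sat z sinβ cosβ]
γ' = 18.3 − 9.81 = 8.49 kN/m³
Numerator = 8.8 + 8.49·3.4·cos²19.8°·tan34.8° = 8.8 + 8.49·3.4·0.8853·0.6950 = 26.560 kPa
Denominator = 18.3·3.4·sin19.8°·cos19.8° = 18.3·3.4·0.3387·0.9409 = 19.830 kPa
FS = 26.560 / 19.830 = 1.339

FS = 1.34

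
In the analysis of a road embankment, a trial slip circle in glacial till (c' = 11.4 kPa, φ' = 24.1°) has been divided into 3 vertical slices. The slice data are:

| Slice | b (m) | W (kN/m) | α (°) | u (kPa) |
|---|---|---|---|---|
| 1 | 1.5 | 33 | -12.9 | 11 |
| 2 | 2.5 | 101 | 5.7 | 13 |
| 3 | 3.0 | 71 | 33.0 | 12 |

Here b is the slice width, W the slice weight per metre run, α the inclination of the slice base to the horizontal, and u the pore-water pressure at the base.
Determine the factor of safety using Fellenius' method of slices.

Ordinary method of slices: FS = Σ[c'·Δl_i + (W_i cosα_i − u_i·Δl_i)·tanφ'] / Σ W_i sinα_i, with Δl_i = b_i / cosα_i.
Slice 1: Δl = 1.5/cos(-12.9°) = 1.539 m; N'_1 = 33·cos(-12.9°) − 11·1.539 = 15.2; c'Δl = 17.54; W sinα = -7.4
Slice 2: Δl = 2.5/cos5.7° = 2.512 m; N'_2 = 101·cos5.7° − 13·2.512 = 67.8; c'Δl = 28.64; W sinα = 10.0
Slice 3: Δl = 3.0/cos33.0° = 3.577 m; N'_3 = 71·cos33.0° − 12·3.577 = 16.6; c'Δl = 40.78; W sinα = 38.7
Σc'Δl = 87.0 kN/m; ΣN' = 99.7 kN/m; ΣW sinα = 41.3 kN/m
Resisting = 87.0 + 99.7·tan24.1° = 87.0 + 44.6 = 131.6 kN/m
FS = 131.6 / 41.3 = 3.183

FS = 3.18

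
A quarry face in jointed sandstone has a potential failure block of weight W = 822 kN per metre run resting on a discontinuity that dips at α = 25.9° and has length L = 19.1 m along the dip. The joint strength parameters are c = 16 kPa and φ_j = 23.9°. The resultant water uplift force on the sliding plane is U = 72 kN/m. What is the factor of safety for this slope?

FS = 1.67

Resolving the block weight along and normal to the plane and applying the Mohr–Coulomb strength on the joint:
N' = W cosα − U = 822·cos25.9° − 72 = 667.4 kN/m
Driving force T = W sinα = 822·sin25.9° = 359.1 kN/m
Resisting force R = c·L + N'·tanφ_j = 16·19.1 + 667.4·tan23.9° = 305.6 + 295.8 = 601.4 kN/m
FS = R / T = 601.4 / 359.1 = 1.675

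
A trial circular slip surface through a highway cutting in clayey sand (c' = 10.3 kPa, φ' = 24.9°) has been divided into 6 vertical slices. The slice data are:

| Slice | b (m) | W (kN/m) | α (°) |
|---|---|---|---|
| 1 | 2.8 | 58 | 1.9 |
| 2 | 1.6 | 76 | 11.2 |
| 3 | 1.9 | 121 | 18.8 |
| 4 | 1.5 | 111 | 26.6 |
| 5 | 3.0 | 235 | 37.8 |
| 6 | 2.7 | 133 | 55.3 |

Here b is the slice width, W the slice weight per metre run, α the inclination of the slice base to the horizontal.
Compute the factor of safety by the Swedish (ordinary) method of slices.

FS = 1.26

Ordinary method of slices: FS = Σ[c'·Δl_i + (W_i cosα_i)·tanφ'] / Σ W_i sinα_i, with Δl_i = b_i / cosα_i.
Slice 1: Δl = 2.8/cos1.9° = 2.802 m; N'_1 = 58·cos1.9° = 58.0; c'Δl = 28.86; W sinα = 1.9
Slice 2: Δl = 1.6/cos11.2° = 1.631 m; N'_2 = 76·cos11.2° = 74.6; c'Δl = 16.80; W sinα = 14.8
Slice 3: Δl = 1.9/cos18.8° = 2.007 m; N'_3 = 121·cos18.8° = 114.5; c'Δl = 20.67; W sinα = 39.0
Slice 4: Δl = 1.5/cos26.6° = 1.678 m; N'_4 = 111·cos26.6° = 99.3; c'Δl = 17.28; W sinα = 49.7
Slice 5: Δl = 3.0/cos37.8° = 3.797 m; N'_5 = 235·cos37.8° = 185.7; c'Δl = 39.11; W sinα = 144.0
Slice 6: Δl = 2.7/cos55.3° = 4.743 m; N'_6 = 133·cos55.3° = 75.7; c'Δl = 48.85; W sinα = 109.3
Σc'Δl = 171.6 kN/m; ΣN' = 607.7 kN/m; ΣW sinα = 358.8 kN/m
Resisting = 171.6 + 607.7·tan24.9° = 171.6 + 282.1 = 453.7 kN/m
FS = 453.7 / 358.8 = 1.265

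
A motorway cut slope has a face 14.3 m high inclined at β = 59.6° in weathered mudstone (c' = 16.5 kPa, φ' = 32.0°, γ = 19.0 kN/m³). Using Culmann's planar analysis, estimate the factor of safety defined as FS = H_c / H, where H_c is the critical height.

H_c = (4c'/γ) · sinβ cosφ' / [1 − cos(β − φ')]
    = (4·16.5/19.0) · sin59.6°·cos32.0° / [1 − cos27.6°]
    = 3.474 · 0.7315 / 0.1138 = 22.33 m
FS = H_c / H = 22.33 / 14.3 = 1.561

FS = 1.56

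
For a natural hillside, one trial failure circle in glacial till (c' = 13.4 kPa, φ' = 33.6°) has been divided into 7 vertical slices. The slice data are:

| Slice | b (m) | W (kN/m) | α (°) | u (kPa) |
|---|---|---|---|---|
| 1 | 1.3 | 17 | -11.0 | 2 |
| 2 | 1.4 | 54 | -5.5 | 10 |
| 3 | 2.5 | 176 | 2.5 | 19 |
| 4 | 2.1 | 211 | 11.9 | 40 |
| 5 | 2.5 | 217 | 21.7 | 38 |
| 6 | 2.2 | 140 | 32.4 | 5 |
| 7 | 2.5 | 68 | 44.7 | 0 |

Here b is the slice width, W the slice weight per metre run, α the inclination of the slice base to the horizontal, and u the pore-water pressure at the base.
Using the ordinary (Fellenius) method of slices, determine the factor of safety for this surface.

Ordinary method of slices: FS = Σ[c'·Δl_i + (W_i cosα_i − u_i·Δl_i)·tanφ'] / Σ W_i sinα_i, with Δl_i = b_i / cosα_i.
Slice 1: Δl = 1.3/cos(-11.0°) = 1.324 m; N'_1 = 17·cos(-11.0°) − 2·1.324 = 14.0; c'Δl = 17.75; W sinα = -3.2
Slice 2: Δl = 1.4/cos(-5.5°) = 1.406 m; N'_2 = 54·cos(-5.5°) − 10·1.406 = 39.7; c'Δl = 18.85; W sinα = -5.2
Slice 3: Δl = 2.5/cos2.5° = 2.502 m; N'_3 = 176·cos2.5° − 19·2.502 = 128.3; c'Δl = 33.53; W sinα = 7.7
Slice 4: Δl = 2.1/cos11.9° = 2.146 m; N'_4 = 211·cos11.9° − 40·2.146 = 120.6; c'Δl = 28.76; W sinα = 43.5
Slice 5: Δl = 2.5/cos21.7° = 2.691 m; N'_5 = 217·cos21.7° − 38·2.691 = 99.4; c'Δl = 36.06; W sinα = 80.2
Slice 6: Δl = 2.2/cos32.4° = 2.606 m; N'_6 = 140·cos32.4° − 5·2.606 = 105.2; c'Δl = 34.92; W sinα = 75.0
Slice 7: Δl = 2.5/cos44.7° = 3.517 m; N'_7 = 68·cos44.7° − 0·3.517 = 48.3; c'Δl = 47.13; W sinα = 47.8
Σc'Δl = 217.0 kN/m; ΣN' = 555.5 kN/m; ΣW sinα = 245.8 kN/m
Resisting = 217.0 + 555.5·tan33.6° = 217.0 + 369.1 = 586.1 kN/m
FS = 586.1 / 245.8 = 2.384

FS = 2.38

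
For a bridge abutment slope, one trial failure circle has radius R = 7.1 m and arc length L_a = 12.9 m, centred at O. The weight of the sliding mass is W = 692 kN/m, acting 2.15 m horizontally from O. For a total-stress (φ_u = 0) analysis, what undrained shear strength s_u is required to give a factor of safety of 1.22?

FS = s_u·L_a·R / (W·d), so s_u = FS·W·d / (L_a·R).
s_u = 1.22·692·2.15 / (12.90·7.1) = 1815.1 / 91.59 = 19.82 kPa

s_u = 19.8 kPa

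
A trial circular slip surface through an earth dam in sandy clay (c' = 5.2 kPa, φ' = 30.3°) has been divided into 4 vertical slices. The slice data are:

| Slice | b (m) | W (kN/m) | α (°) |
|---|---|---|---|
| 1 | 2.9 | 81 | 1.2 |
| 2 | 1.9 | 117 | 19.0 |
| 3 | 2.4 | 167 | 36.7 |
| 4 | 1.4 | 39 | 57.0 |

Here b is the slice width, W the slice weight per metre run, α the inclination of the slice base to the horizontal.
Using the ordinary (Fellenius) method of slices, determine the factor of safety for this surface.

Ordinary method of slices: FS = Σ[c'·Δl_i + (W_i cosα_i)·tanφ'] / Σ W_i sinα_i, with Δl_i = b_i / cosα_i.
Slice 1: Δl = 2.9/cos1.2° = 2.901 m; N'_1 = 81·cos1.2° = 81.0; c'Δl = 15.08; W sinα = 1.7
Slice 2: Δl = 1.9/cos19.0° = 2.009 m; N'_2 = 117·cos19.0° = 110.6; c'Δl = 10.45; W sinα = 38.1
Slice 3: Δl = 2.4/cos36.7° = 2.993 m; N'_3 = 167·cos36.7° = 133.9; c'Δl = 15.57; W sinα = 99.8
Slice 4: Δl = 1.4/cos57.0° = 2.571 m; N'_4 = 39·cos57.0° = 21.2; c'Δl = 13.37; W sinα = 32.7
Σc'Δl = 54.5 kN/m; ΣN' = 346.7 kN/m; ΣW sinα = 172.3 kN/m
Resisting = 54.5 + 346.7·tan30.3° = 54.5 + 202.6 = 257.1 kN/m
FS = 257.1 / 172.3 = 1.492

FS = 1.49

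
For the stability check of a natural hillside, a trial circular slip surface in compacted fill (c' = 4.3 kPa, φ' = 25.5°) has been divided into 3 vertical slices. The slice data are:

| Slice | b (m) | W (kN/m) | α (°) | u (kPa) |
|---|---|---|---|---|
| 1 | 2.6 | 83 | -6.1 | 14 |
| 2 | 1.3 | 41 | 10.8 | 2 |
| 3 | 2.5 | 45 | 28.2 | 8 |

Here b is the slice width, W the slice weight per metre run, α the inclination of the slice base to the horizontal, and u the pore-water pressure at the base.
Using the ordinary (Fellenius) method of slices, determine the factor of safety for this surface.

FS = 3.83

Ordinary method of slices: FS = Σ[c'·Δl_i + (W_i cosα_i − u_i·Δl_i)·tanφ'] / Σ W_i sinα_i, with Δl_i = b_i / cosα_i.
Slice 1: Δl = 2.6/cos(-6.1°) = 2.615 m; N'_1 = 83·cos(-6.1°) − 14·2.615 = 45.9; c'Δl = 11.24; W sinα = -8.8
Slice 2: Δl = 1.3/cos10.8° = 1.323 m; N'_2 = 41·cos10.8° − 2·1.323 = 37.6; c'Δl = 5.69; W sinα = 7.7
Slice 3: Δl = 2.5/cos28.2° = 2.837 m; N'_3 = 45·cos28.2° − 8·2.837 = 17.0; c'Δl = 12.20; W sinα = 21.3
Σc'Δl = 29.1 kN/m; ΣN' = 100.5 kN/m; ΣW sinα = 20.1 kN/m
Resisting = 29.1 + 100.5·tan25.5° = 29.1 + 47.9 = 77.1 kN/m
FS = 77.1 / 20.1 = 3.829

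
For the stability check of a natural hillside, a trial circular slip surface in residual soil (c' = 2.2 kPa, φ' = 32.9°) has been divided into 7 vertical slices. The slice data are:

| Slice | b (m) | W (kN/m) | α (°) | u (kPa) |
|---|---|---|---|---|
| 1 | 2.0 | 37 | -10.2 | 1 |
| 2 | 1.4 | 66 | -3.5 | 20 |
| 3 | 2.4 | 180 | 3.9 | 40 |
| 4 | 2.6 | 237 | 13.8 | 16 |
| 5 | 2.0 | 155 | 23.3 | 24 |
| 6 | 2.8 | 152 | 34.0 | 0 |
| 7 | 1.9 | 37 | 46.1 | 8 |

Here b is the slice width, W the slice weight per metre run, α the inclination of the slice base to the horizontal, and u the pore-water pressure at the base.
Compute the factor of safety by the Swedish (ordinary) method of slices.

Ordinary method of slices: FS = Σ[c'·Δl_i + (W_i cosα_i − u_i·Δl_i)·tanφ'] / Σ W_i sinα_i, with Δl_i = b_i / cosα_i.
Slice 1: Δl = 2.0/cos(-10.2°) = 2.032 m; N'_1 = 37·cos(-10.2°) − 1·2.032 = 34.4; c'Δl = 4.47; W sinα = -6.6
Slice 2: Δl = 1.4/cos(-3.5°) = 1.403 m; N'_2 = 66·cos(-3.5°) − 20·1.403 = 37.8; c'Δl = 3.09; W sinα = -4.0
Slice 3: Δl = 2.4/cos3.9° = 2.406 m; N'_3 = 180·cos3.9° − 40·2.406 = 83.4; c'Δl = 5.29; W sinα = 12.2
Slice 4: Δl = 2.6/cos13.8° = 2.677 m; N'_4 = 237·cos13.8° − 16·2.677 = 187.3; c'Δl = 5.89; W sinα = 56.5
Slice 5: Δl = 2.0/cos23.3° = 2.178 m; N'_5 = 155·cos23.3° − 24·2.178 = 90.1; c'Δl = 4.79; W sinα = 61.3
Slice 6: Δl = 2.8/cos34.0° = 3.377 m; N'_6 = 152·cos34.0° − 0·3.377 = 126.0; c'Δl = 7.43; W sinα = 85.0
Slice 7: Δl = 1.9/cos46.1° = 2.740 m; N'_7 = 37·cos46.1° − 8·2.740 = 3.7; c'Δl = 6.03; W sinα = 26.7
Σc'Δl = 37.0 kN/m; ΣN' = 562.7 kN/m; ΣW sinα = 231.2 kN/m
Resisting = 37.0 + 562.7·tan32.9° = 37.0 + 364.1 = 401.0 kN/m
FS = 401.0 / 231.2 = 1.735

FS = 1.73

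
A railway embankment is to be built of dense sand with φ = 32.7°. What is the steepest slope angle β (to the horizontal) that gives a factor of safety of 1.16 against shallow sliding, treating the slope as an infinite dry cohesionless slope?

For an infinite dry cohesionless slope FS = tanφ/tanβ, so tanβ = tanφ / FS.
tanβ = tan32.7° / 1.16 = 0.6420 / 1.16 = 0.5534
β = arctan(0.5534) = 28.96°

β = 29.0°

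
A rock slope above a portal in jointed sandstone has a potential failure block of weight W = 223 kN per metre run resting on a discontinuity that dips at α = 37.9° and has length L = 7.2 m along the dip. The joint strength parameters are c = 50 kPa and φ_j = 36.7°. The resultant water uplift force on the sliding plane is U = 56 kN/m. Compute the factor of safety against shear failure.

FS = 3.28

Resolving the block weight along and normal to the plane and applying the Mohr–Coulomb strength on the joint:
N' = W cosα − U = 223·cos37.9° − 56 = 120.0 kN/m
Driving force T = W sinα = 223·sin37.9° = 137.0 kN/m
Resisting force R = c·L + N'·tanφ_j = 50·7.2 + 120.0·tan36.7° = 360.0 + 89.4 = 449.4 kN/m
FS = R / T = 449.4 / 137.0 = 3.281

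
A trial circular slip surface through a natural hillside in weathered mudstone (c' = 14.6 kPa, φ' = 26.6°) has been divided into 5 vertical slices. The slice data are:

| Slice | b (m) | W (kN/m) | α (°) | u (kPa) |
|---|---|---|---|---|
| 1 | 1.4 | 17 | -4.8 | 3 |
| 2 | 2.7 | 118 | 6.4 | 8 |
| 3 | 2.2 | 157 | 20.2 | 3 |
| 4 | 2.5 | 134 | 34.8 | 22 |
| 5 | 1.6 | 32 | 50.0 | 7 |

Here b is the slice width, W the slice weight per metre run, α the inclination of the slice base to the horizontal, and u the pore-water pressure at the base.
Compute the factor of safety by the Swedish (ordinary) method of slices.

Ordinary method of slices: FS = Σ[c'·Δl_i + (W_i cosα_i − u_i·Δl_i)·tanφ'] / Σ W_i sinα_i, with Δl_i = b_i / cosα_i.
Slice 1: Δl = 1.4/cos(-4.8°) = 1.405 m; N'_1 = 17·cos(-4.8°) − 3·1.405 = 12.7; c'Δl = 20.51; W sinα = -1.4
Slice 2: Δl = 2.7/cos6.4° = 2.717 m; N'_2 = 118·cos6.4° − 8·2.717 = 95.5; c'Δl = 39.67; W sinα = 13.2
Slice 3: Δl = 2.2/cos20.2° = 2.344 m; N'_3 = 157·cos20.2° − 3·2.344 = 140.3; c'Δl = 34.23; W sinα = 54.2
Slice 4: Δl = 2.5/cos34.8° = 3.045 m; N'_4 = 134·cos34.8° − 22·3.045 = 43.1; c'Δl = 44.45; W sinα = 76.5
Slice 5: Δl = 1.6/cos50.0° = 2.489 m; N'_5 = 32·cos50.0° − 7·2.489 = 3.1; c'Δl = 36.34; W sinα = 24.5
Σc'Δl = 175.2 kN/m; ΣN' = 294.8 kN/m; ΣW sinα = 166.9 kN/m
Resisting = 175.2 + 294.8·tan26.6° = 175.2 + 147.6 = 322.8 kN/m
FS = 322.8 / 166.9 = 1.934

FS = 1.93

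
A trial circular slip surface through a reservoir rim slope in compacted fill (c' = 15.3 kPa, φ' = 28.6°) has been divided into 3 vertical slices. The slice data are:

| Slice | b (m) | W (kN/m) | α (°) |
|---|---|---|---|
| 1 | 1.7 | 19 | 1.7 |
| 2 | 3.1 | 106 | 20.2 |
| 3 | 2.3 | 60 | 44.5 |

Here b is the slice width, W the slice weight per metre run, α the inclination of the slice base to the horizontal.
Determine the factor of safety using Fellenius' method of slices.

Ordinary method of slices: FS = Σ[c'·Δl_i + (W_i cosα_i)·tanφ'] / Σ W_i sinα_i, with Δl_i = b_i / cosα_i.
Slice 1: Δl = 1.7/cos1.7° = 1.701 m; N'_1 = 19·cos1.7° = 19.0; c'Δl = 26.02; W sinα = 0.6
Slice 2: Δl = 3.1/cos20.2° = 3.303 m; N'_2 = 106·cos20.2° = 99.5; c'Δl = 50.54; W sinα = 36.6
Slice 3: Δl = 2.3/cos44.5° = 3.225 m; N'_3 = 60·cos44.5° = 42.8; c'Δl = 49.34; W sinα = 42.1
Σc'Δl = 125.9 kN/m; ΣN' = 161.3 kN/m; ΣW sinα = 79.2 kN/m
Resisting = 125.9 + 161.3·tan28.6° = 125.9 + 87.9 = 213.8 kN/m
FS = 213.8 / 79.2 = 2.699

FS = 2.70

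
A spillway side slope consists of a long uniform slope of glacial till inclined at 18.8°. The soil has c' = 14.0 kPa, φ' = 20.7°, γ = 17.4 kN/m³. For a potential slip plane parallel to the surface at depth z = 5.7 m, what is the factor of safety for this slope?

For an infinite slope with a slip plane parallel to the surface (no pore pressure): FS = [c' + γz cos²β tanφ'] / [γz sinβ cosβ].
γz = 17.4·5.7 = 99.18 kN/m²
Numerator = 14.0 + 99.18·cos²18.8°·tan20.7° = 14.0 + 99.18·0.8961·0.3779 = 47.585 kPa
Denominator = 99.18·sin18.8°·cos18.8° = 99.18·0.3223·0.9466 = 30.257 kPa
FS = 47.585 / 30.257 = 1.573

FS = 1.57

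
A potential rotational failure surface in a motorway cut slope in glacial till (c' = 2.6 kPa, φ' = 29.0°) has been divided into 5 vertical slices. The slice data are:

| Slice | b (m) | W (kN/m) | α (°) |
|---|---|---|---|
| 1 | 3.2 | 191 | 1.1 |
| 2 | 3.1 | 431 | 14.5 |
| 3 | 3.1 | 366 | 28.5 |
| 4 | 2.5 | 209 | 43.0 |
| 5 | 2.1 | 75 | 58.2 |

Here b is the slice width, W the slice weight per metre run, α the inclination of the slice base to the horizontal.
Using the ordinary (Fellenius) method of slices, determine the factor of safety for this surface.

FS = 1.35

Ordinary method of slices: FS = Σ[c'·Δl_i + (W_i cosα_i)·tanφ'] / Σ W_i sinα_i, with Δl_i = b_i / cosα_i.
Slice 1: Δl = 3.2/cos1.1° = 3.201 m; N'_1 = 191·cos1.1° = 191.0; c'Δl = 8.32; W sinα = 3.7
Slice 2: Δl = 3.1/cos14.5° = 3.202 m; N'_2 = 431·cos14.5° = 417.3; c'Δl = 8.33; W sinα = 107.9
Slice 3: Δl = 3.1/cos28.5° = 3.527 m; N'_3 = 366·cos28.5° = 321.6; c'Δl = 9.17; W sinα = 174.6
Slice 4: Δl = 2.5/cos43.0° = 3.418 m; N'_4 = 209·cos43.0° = 152.9; c'Δl = 8.89; W sinα = 142.5
Slice 5: Δl = 2.1/cos58.2° = 3.985 m; N'_5 = 75·cos58.2° = 39.5; c'Δl = 10.36; W sinα = 63.7
Σc'Δl = 45.1 kN/m; ΣN' = 1122.3 kN/m; ΣW sinα = 492.5 kN/m
Resisting = 45.1 + 1122.3·tan29.0° = 45.1 + 622.1 = 667.1 kN/m
FS = 667.1 / 492.5 = 1.355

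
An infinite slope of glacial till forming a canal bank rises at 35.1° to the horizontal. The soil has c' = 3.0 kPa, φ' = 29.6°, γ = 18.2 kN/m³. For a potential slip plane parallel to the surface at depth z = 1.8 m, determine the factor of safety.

FS = 1.00

For an infinite slope with a slip plane parallel to the surface (no pore pressure): FS = [c' + γz cos²β tanφ'] / [γz sinβ cosβ].
γz = 18.2·1.8 = 32.76 kN/m²
Numerator = 3.0 + 32.76·cos²35.1°·tan29.6° = 3.0 + 32.76·0.6694·0.5681 = 15.457 kPa
Denominator = 32.76·sin35.1°·cos35.1° = 32.76·0.5750·0.8181 = 15.412 kPa
FS = 15.457 / 15.412 = 1.003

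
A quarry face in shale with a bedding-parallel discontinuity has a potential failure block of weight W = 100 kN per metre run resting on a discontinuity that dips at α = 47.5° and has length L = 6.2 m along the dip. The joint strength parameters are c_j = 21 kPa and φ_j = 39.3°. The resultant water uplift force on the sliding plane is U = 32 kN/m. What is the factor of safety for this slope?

FS = 2.16

Resolving the block weight along and normal to the plane and applying the Mohr–Coulomb strength on the joint:
N' = W cosα − U = 100·cos47.5° − 32 = 35.6 kN/m
Driving force T = W sinα = 100·sin47.5° = 73.7 kN/m
Resisting force R = c_j·L + N'·tanφ_j = 21·6.2 + 35.6·tan39.3° = 130.2 + 29.1 = 159.3 kN/m
FS = R / T = 159.3 / 73.7 = 2.161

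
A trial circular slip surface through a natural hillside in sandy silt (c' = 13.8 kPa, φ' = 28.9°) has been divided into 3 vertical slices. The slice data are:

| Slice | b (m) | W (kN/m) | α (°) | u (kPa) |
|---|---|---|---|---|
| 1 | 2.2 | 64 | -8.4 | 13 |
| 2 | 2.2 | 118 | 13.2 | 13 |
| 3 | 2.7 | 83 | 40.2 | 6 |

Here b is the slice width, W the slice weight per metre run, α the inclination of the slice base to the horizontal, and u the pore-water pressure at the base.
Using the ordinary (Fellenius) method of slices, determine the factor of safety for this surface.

Ordinary method of slices: FS = Σ[c'·Δl_i + (W_i cosα_i − u_i·Δl_i)·tanφ'] / Σ W_i sinα_i, with Δl_i = b_i / cosα_i.
Slice 1: Δl = 2.2/cos(-8.4°) = 2.224 m; N'_1 = 64·cos(-8.4°) − 13·2.224 = 34.4; c'Δl = 30.69; W sinα = -9.3
Slice 2: Δl = 2.2/cos13.2° = 2.260 m; N'_2 = 118·cos13.2° − 13·2.260 = 85.5; c'Δl = 31.18; W sinα = 26.9
Slice 3: Δl = 2.7/cos40.2° = 3.535 m; N'_3 = 83·cos40.2° − 6·3.535 = 42.2; c'Δl = 48.78; W sinα = 53.6
Σc'Δl = 110.7 kN/m; ΣN' = 162.1 kN/m; ΣW sinα = 71.2 kN/m
Resisting = 110.7 + 162.1·tan28.9° = 110.7 + 89.5 = 200.1 kN/m
FS = 200.1 / 71.2 = 2.812

FS = 2.81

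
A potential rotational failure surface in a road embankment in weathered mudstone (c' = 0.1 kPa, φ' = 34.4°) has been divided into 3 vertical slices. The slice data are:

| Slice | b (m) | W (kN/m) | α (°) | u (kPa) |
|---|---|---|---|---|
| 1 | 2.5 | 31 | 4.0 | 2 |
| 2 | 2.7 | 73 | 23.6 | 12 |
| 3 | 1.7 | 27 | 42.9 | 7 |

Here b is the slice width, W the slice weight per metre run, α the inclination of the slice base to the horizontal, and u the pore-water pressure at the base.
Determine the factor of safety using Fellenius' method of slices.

Ordinary method of slices: FS = Σ[c'·Δl_i + (W_i cosα_i − u_i·Δl_i)·tanφ'] / Σ W_i sinα_i, with Δl_i = b_i / cosα_i.
Slice 1: Δl = 2.5/cos4.0° = 2.506 m; N'_1 = 31·cos4.0° − 2·2.506 = 25.9; c'Δl = 0.25; W sinα = 2.2
Slice 2: Δl = 2.7/cos23.6° = 2.946 m; N'_2 = 73·cos23.6° − 12·2.946 = 31.5; c'Δl = 0.29; W sinα = 29.2
Slice 3: Δl = 1.7/cos42.9° = 2.321 m; N'_3 = 27·cos42.9° − 7·2.321 = 3.5; c'Δl = 0.23; W sinα = 18.4
Σc'Δl = 0.8 kN/m; ΣN' = 61.0 kN/m; ΣW sinα = 49.8 kN/m
Resisting = 0.8 + 61.0·tan34.4° = 0.8 + 41.8 = 42.5 kN/m
FS = 42.5 / 49.8 = 0.855

FS = 0.85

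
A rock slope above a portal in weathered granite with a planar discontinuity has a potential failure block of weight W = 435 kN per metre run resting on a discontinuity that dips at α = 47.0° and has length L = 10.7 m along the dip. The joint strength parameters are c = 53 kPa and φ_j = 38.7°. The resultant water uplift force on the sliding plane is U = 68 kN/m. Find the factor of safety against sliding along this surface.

Resolving the block weight along and normal to the plane and applying the Mohr–Coulomb strength on the joint:
N' = W cosα − U = 435·cos47.0° − 68 = 228.7 kN/m
Driving force T = W sinα = 435·sin47.0° = 318.1 kN/m
Resisting force R = c·L + N'·tanφ_j = 53·10.7 + 228.7·tan38.7° = 567.1 + 183.2 = 750.3 kN/m
FS = R / T = 750.3 / 318.1 = 2.358

FS = 2.36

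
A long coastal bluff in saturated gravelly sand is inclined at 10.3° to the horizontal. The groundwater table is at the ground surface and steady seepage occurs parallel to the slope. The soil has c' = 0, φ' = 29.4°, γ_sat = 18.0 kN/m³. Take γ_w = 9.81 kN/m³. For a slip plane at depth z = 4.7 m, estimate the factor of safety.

FS = 1.41

With seepage parallel to the slope and the water table at the surface, the effective normal stress on the slip plane uses the buoyant unit weight γ' = γ_sat − γ_w while the driving shear stress uses γ_sat:
FS = [c' + γ' z cos²β tanφ'] / [γ_sat z sinβ cosβ]
(For c' = 0 this reduces to FS = (γ'/γ_sat)·tanφ'/tanβ.)
γ' = 18.0 − 9.81 = 8.19 kN/m³
Numerator = 0.0 + 8.19·4.7·cos²10.3°·tan29.4° = 0.0 + 8.19·4.7·0.9680·0.5635 = 20.996 kPa
Denominator = 18.0·4.7·sin10.3°·cos10.3° = 18.0·4.7·0.1788·0.9839 = 14.883 kPa
FS = 20.996 / 14.883 = 1.411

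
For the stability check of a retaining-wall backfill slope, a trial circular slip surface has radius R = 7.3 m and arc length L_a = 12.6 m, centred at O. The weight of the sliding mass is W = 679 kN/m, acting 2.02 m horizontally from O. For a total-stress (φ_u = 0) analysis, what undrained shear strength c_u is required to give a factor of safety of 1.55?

c_u = 23.1 kPa

FS = c_u·L_a·R / (W·d), so c_u = FS·W·d / (L_a·R).
c_u = 1.55·679·2.02 / (12.60·7.3) = 2125.9 / 91.98 = 23.11 kPa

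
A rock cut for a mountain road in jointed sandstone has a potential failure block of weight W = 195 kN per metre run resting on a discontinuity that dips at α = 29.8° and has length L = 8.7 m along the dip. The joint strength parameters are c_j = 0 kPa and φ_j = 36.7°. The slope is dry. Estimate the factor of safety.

Resolving the block weight along and normal to the plane and applying the Mohr–Coulomb strength on the joint:
N' = W cosα = 195·cos29.8° = 169.2 kN/m
Driving force T = W sinα = 195·sin29.8° = 96.9 kN/m
Resisting force R = c_j·L + N'·tanφ_j = 0·8.7 + 169.2·tan36.7° = 0.0 + 126.1 = 126.1 kN/m
FS = R / T = 126.1 / 96.9 = 1.302

FS = 1.30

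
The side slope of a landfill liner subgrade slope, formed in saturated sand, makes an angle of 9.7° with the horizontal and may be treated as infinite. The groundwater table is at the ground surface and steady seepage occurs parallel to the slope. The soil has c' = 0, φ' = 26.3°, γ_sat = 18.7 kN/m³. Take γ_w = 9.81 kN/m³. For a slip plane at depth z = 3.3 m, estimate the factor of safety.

With seepage parallel to the slope and the water table at the surface, the effective normal stress on the slip plane uses the buoyant unit weight γ' = γ_sat − γ_w while the driving shear stress uses γ_sat:
FS = [c' + γ' z cos²β tanφ'] / [γ_sat z sinβ cosβ]
(For c' = 0 this reduces to FS = (γ'/γ_sat)·tanφ'/tanβ.)
γ' = 18.7 − 9.81 = 8.89 kN/m³
Numerator = 0.0 + 8.89·3.3·cos²9.7°·tan26.3° = 0.0 + 8.89·3.3·0.9716·0.4942 = 14.088 kPa
Denominator = 18.7·3.3·sin9.7°·cos9.7° = 18.7·3.3·0.1685·0.9857 = 10.249 kPa
FS = 14.088 / 10.249 = 1.375

FS = 1.37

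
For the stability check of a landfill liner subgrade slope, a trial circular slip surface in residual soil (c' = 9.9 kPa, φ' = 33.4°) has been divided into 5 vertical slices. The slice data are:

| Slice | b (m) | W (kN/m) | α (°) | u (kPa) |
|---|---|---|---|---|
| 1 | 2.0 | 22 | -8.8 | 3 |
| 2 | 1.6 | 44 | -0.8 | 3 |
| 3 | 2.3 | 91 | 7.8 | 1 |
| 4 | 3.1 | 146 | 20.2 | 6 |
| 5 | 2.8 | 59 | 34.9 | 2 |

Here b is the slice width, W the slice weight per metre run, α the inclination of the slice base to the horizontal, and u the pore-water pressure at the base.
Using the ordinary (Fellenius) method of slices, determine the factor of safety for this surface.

FS = 3.50

Ordinary method of slices: FS = Σ[c'·Δl_i + (W_i cosα_i − u_i·Δl_i)·tanφ'] / Σ W_i sinα_i, with Δl_i = b_i / cosα_i.
Slice 1: Δl = 2.0/cos(-8.8°) = 2.024 m; N'_1 = 22·cos(-8.8°) − 3·2.024 = 15.7; c'Δl = 20.04; W sinα = -3.4
Slice 2: Δl = 1.6/cos(-0.8°) = 1.600 m; N'_2 = 44·cos(-0.8°) − 3·1.600 = 39.2; c'Δl = 15.84; W sinα = -0.6
Slice 3: Δl = 2.3/cos7.8° = 2.321 m; N'_3 = 91·cos7.8° − 1·2.321 = 87.8; c'Δl = 22.98; W sinα = 12.4
Slice 4: Δl = 3.1/cos20.2° = 3.303 m; N'_4 = 146·cos20.2° − 6·3.303 = 117.2; c'Δl = 32.70; W sinα = 50.4
Slice 5: Δl = 2.8/cos34.9° = 3.414 m; N'_5 = 59·cos34.9° − 2·3.414 = 41.6; c'Δl = 33.80; W sinα = 33.8
Σc'Δl = 125.4 kN/m; ΣN' = 301.5 kN/m; ΣW sinα = 92.5 kN/m
Resisting = 125.4 + 301.5·tan33.4° = 125.4 + 198.8 = 324.1 kN/m
FS = 324.1 / 92.5 = 3.503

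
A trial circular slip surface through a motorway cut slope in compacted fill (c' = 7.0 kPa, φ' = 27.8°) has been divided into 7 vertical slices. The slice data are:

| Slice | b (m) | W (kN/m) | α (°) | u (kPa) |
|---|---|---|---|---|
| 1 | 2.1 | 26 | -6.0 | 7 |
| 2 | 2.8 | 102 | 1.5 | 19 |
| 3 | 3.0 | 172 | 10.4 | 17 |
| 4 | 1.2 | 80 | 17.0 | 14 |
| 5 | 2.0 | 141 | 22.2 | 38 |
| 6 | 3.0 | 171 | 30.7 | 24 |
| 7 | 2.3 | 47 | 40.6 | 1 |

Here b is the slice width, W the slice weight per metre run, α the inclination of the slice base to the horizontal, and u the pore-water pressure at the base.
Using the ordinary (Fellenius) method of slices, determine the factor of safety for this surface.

FS = 1.44

Ordinary method of slices: FS = Σ[c'·Δl_i + (W_i cosα_i − u_i·Δl_i)·tanφ'] / Σ W_i sinα_i, with Δl_i = b_i / cosα_i.
Slice 1: Δl = 2.1/cos(-6.0°) = 2.112 m; N'_1 = 26·cos(-6.0°) − 7·2.112 = 11.1; c'Δl = 14.78; W sinα = -2.7
Slice 2: Δl = 2.8/cos1.5° = 2.801 m; N'_2 = 102·cos1.5° − 19·2.801 = 48.7; c'Δl = 19.61; W sinα = 2.7
Slice 3: Δl = 3.0/cos10.4° = 3.050 m; N'_3 = 172·cos10.4° − 17·3.050 = 117.3; c'Δl = 21.35; W sinα = 31.0
Slice 4: Δl = 1.2/cos17.0° = 1.255 m; N'_4 = 80·cos17.0° − 14·1.255 = 58.9; c'Δl = 8.78; W sinα = 23.4
Slice 5: Δl = 2.0/cos22.2° = 2.160 m; N'_5 = 141·cos22.2° − 38·2.160 = 48.5; c'Δl = 15.12; W sinα = 53.3
Slice 6: Δl = 3.0/cos30.7° = 3.489 m; N'_6 = 171·cos30.7° − 24·3.489 = 63.3; c'Δl = 24.42; W sinα = 87.3
Slice 7: Δl = 2.3/cos40.6° = 3.029 m; N'_7 = 47·cos40.6° − 1·3.029 = 32.7; c'Δl = 21.20; W sinα = 30.6
Σc'Δl = 125.3 kN/m; ΣN' = 380.5 kN/m; ΣW sinα = 225.6 kN/m
Resisting = 125.3 + 380.5·tan27.8° = 125.3 + 200.6 = 325.9 kN/m
FS = 325.9 / 225.6 = 1.445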